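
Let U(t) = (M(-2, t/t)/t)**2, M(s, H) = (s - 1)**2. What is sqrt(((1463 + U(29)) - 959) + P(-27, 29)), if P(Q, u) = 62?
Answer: sqrt(476087)/29 ≈ 23.793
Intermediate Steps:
M(s, H) = (-1 + s)**2
U(t) = 81/t**2 (U(t) = ((-1 - 2)**2/t)**2 = ((-3)**2/t)**2 = (9/t)**2 = 81/t**2)
sqrt(((1463 + U(29)) - 959) + P(-27, 29)) = sqrt(((1463 + 81/29**2) - 959) + 62) = sqrt(((1463 + 81*(1/841)) - 959) + 62) = sqrt(((1463 + 81/841) - 959) + 62) = sqrt((1230464/841 - 959) + 62) = sqrt(423945/841 + 62) = sqrt(476087/841) = sqrt(476087)/29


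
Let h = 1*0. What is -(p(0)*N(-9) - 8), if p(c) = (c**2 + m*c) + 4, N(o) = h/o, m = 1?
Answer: 8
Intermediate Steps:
h = 0
N(o) = 0 (N(o) = 0/o = 0)
p(c) = 4 + c + c**2 (p(c) = (c**2 + 1*c) + 4 = (c**2 + c) + 4 = (c + c**2) + 4 = 4 + c + c**2)
-(p(0)*N(-9) - 8) = -((4 + 0 + 0**2)*0 - 8) = -((4 + 0 + 0)*0 - 8) = -(4*0 - 8) = -(0 - 8) = -1*(-8) = 8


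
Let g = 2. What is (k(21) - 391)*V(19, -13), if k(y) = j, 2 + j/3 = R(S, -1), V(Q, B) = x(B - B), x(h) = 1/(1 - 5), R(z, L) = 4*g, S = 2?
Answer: 373/4 ≈ 93.250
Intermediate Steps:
R(z, L) = 8 (R(z, L) = 4*2 = 8)
x(h) = -¼ (x(h) = 1/(-4) = -¼)
V(Q, B) = -¼
j = 18 (j = -6 + 3*8 = -6 + 24 = 18)
k(y) = 18
(k(21) - 391)*V(19, -13) = (18 - 391)*(-¼) = -373*(-¼) = 373/4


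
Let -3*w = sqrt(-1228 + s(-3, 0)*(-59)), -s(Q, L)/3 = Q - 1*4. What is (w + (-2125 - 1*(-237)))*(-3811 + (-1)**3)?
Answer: 7197056 + 3812*I*sqrt(2467)/3 ≈ 7.1971e+6 + 63113.0*I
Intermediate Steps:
s(Q, L) = 12 - 3*Q (s(Q, L) = -3*(Q - 1*4) = -3*(Q - 4) = -3*(-4 + Q) = 12 - 3*Q)
w = -I*sqrt(2467)/3 (w = -sqrt(-1228 + (12 - 3*(-3))*(-59))/3 = -sqrt(-1228 + (12 + 9)*(-59))/3 = -sqrt(-1228 + 21*(-59))/3 = -sqrt(-1228 - 1239)/3 = -I*sqrt(2467)/3 ≈ -16.556*I)
(w + (-2125 - 1*(-237)))*(-3811 + (-1)**3) = (-I*sqrt(2467)/3 + (-2125 - 1*(-237)))*(-3811 + (-1)**3) = (-I*sqrt(2467)/3 + (-2125 + 237))*(-3811 - 1) = (-I*sqrt(2467)/3 - 1888)*(-3812) = (-1888 - I*sqrt(2467)/3)*(-3812) = 7197056 + 3812*I*sqrt(2467)/3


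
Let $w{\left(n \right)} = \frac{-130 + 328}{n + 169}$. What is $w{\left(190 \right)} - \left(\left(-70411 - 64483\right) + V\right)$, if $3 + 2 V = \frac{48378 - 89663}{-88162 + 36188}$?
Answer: $\frac{5033945919195}{37317332} \approx 1.349 \cdot 10^{5}$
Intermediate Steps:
$V = - \frac{114637}{103948}$ ($V = - \frac{3}{2} + \frac{\left(48378 - 89663\right) \frac{1}{-88162 + 36188}}{2} = - \frac{3}{2} + \frac{\left(-41285\right) \frac{1}{-51974}}{2} = - \frac{3}{2} + \frac{\left(-41285\right) \left(- \frac{1}{51974}\right)}{2} = - \frac{3}{2} + \frac{1}{2} \cdot \frac{41285}{51974} = - \frac{3}{2} + \frac{41285}{103948} = - \frac{114637}{103948} \approx -1.1028$)
$w{\left(n \right)} = \frac{198}{169 + n}$
$w{\left(190 \right)} - \left(\left(-70411 - 64483\right) + V\right) = \frac{198}{169 + 190} - \left(\left(-70411 - 64483\right) - \frac{114637}{103948}\right) = \frac{198}{359} - \left(-134894 - \frac{114637}{103948}\right) = 198 \cdot \frac{1}{359} - - \frac{14022076149}{103948} = \frac{198}{359} + \frac{14022076149}{103948} = \frac{5033945919195}{37317332}$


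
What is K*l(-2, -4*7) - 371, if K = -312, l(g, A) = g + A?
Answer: 8989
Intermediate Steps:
l(g, A) = A + g
K*l(-2, -4*7) - 371 = -312*(-4*7 - 2) - 371 = -312*(-28 - 2) - 371 = -312*(-30) - 371 = 9360 - 371 = 8989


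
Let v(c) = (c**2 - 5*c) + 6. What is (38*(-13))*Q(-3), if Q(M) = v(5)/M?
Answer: 988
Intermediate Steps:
v(c) = 6 + c**2 - 5*c
Q(M) = 6/M (Q(M) = (6 + 5**2 - 5*5)/M = (6 + 25 - 25)/M = 6/M)
(38*(-13))*Q(-3) = (38*(-13))*(6/(-3)) = -2964*(-1)/3 = -494*(-2) = 988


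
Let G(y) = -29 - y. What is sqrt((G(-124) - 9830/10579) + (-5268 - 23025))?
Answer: 2*I*sqrt(788972489322)/10579 ≈ 167.93*I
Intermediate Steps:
sqrt((G(-124) - 9830/10579) + (-5268 - 23025)) = sqrt(((-29 - 1*(-124)) - 9830/10579) + (-5268 - 23025)) = sqrt(((-29 + 124) - 9830*1/10579) - 28293) = sqrt((95 - 9830/10579) - 28293) = sqrt(995175/10579 - 28293) = sqrt(-298316472/10579) = 2*I*sqrt(788972489322)/10579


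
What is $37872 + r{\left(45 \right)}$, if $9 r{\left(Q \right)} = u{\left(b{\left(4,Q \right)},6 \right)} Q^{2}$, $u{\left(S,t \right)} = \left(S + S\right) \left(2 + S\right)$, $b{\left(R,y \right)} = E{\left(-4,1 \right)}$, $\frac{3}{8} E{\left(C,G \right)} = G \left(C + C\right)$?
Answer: $223472$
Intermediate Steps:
$E{\left(C,G \right)} = \frac{16 C G}{3}$ ($E{\left(C,G \right)} = \frac{8 G \left(C + C\right)}{3} = \frac{8 G 2 C}{3} = \frac{8 \cdot 2 C G}{3} = \frac{16 C G}{3}$)
$b{\left(R,y \right)} = - \frac{64}{3}$ ($b{\left(R,y \right)} = \frac{16}{3} \left(-4\right) 1 = - \frac{64}{3}$)
$u{\left(S,t \right)} = 2 S \left(2 + S\right)$
$r{\left(Q \right)} = \frac{7424 Q^{2}}{81}$ ($r{\left(Q \right)} = \frac{2 \left(- \frac{64}{3}\right) \left(2 - \frac{64}{3}\right) Q^{2}}{9} = \frac{2 \left(- \frac{64}{3}\right) \left(- \frac{58}{3}\right) Q^{2}}{9} = \frac{\frac{7424}{9} Q^{2}}{9} = \frac{7424 Q^{2}}{81}$)
$37872 + r{\left(45 \right)} = 37872 + \frac{7424 \cdot 45^{2}}{81} = 37872 + \frac{7424}{81} \cdot 2025 = 37872 + 185600 = 223472$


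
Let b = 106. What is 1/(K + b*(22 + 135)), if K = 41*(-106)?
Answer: 1/12296 ≈ 8.1327e-5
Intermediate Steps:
K = -4346
1/(K + b*(22 + 135)) = 1/(-4346 + 106*(22 + 135)) = 1/(-4346 + 106*157) = 1/(-4346 + 16642) = 1/12296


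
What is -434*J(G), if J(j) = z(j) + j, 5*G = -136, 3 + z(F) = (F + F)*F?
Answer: -15726858/25 ≈ -6.2907e+5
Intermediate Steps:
z(F) = -3 + 2*F² (z(F) = -3 + (F + F)*F = -3 + (2*F)*F = -3 + 2*F²)
G = -136/5 (G = (⅕)*(-136) = -136/5 ≈ -27.200)
J(j) = -3 + j + 2*j² (J(j) = (-3 + 2*j²) + j = -3 + j + 2*j²)
-434*J(G) = -434*(-3 - 136/5 + 2*(-136/5)²) = -434*(-3 - 136/5 + 2*(18496/25)) = -434*(-3 - 136/5 + 36992/25) = -434*36237/25 = -15726858/25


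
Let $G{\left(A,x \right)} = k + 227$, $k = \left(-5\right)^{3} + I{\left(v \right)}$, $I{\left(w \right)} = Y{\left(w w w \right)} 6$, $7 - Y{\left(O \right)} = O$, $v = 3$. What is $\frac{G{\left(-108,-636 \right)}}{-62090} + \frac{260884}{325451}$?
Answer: $\frac{1157438977}{1443375185} \approx 0.8019$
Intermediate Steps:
$Y{\left(O \right)} = 7 - O$
$I{\left(w \right)} = 42 - 6 w^{3}$ ($I{\left(w \right)} = \left(7 - w w w\right) 6 = \left(7 - w^{2} w\right) 6 = \left(7 - w^{3}\right) 6 = 42 - 6 w^{3}$)
$k = -245$ ($k = \left(-5\right)^{3} + \left(42 - 6 \cdot 3^{3}\right) = -125 + \left(42 - 162\right) = -125 - 120 = -245$)
$G{\left(A,x \right)} = -18$ ($G{\left(A,x \right)} = -245 + 227 = -18$)
$\frac{G{\left(-108,-636 \right)}}{-62090} + \frac{260884}{325451} = - \frac{18}{-62090} + \frac{260884}{325451} = \left(-18\right) \left(- \frac{1}{62090}\right) + 260884 \cdot \frac{1}{325451} = \frac{9}{31045} + \frac{260884}{325451} = \frac{1157438977}{1443375185}$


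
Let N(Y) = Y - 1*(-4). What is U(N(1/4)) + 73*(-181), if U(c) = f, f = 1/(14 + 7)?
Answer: -277472/21 ≈ -13213.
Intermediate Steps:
N(Y) = 4 + Y (N(Y) = Y + 4 = 4 + Y)
f = 1/21 ≈ 0.047619
U(c) = 1/21
U(N(1/4)) + 73*(-181) = 1/21 + 73*(-181) = 1/21 - 13213 = -277472/21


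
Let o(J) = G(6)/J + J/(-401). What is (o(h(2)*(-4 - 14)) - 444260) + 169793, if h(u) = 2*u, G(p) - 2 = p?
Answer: -990551156/3609 ≈ -2.7447e+5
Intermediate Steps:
G(p) = 2 + p
o(J) = 8/J - J/401 (o(J) = (2 + 6)/J + J/(-401) = 8/J + J*(-1/401) = 8/J - J/401)
(o(h(2)*(-4 - 14)) - 444260) + 169793 = ((8/(((2*2)*(-4 - 14))) - 2*2*(-4 - 14)/401) - 444260) + 169793 = ((8/((4*(-18))) - 4*(-18)/401) - 444260) + 169793 = ((8/(-72) - 1/401*(-72)) - 444260) + 169793 = ((8*(-1/72) + 72/401) - 444260) + 169793 = ((-⅑ + 72/401) - 444260) + 169793 = (247/3609 - 444260) + 169793 = -1603334093/3609 + 169793 = -990551156/3609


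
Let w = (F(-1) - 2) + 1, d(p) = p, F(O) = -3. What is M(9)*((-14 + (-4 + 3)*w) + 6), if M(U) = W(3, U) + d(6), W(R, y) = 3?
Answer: -36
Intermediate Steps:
w = -4 (w = (-3 - 2) + 1 = -5 + 1 = -4)
M(U) = 9 (M(U) = 3 + 6 = 9)
M(9)*((-14 + (-4 + 3)*w) + 6) = 9*((-14 + (-4 + 3)*(-4)) + 6) = 9*((-14 - 1*(-4)) + 6) = 9*((-14 + 4) + 6) = 9*(-10 + 6) = 9*(-4) = -36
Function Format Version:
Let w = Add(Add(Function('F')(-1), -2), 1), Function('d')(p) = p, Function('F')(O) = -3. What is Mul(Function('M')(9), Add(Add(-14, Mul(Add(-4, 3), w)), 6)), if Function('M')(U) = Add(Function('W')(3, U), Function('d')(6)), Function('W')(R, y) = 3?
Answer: -36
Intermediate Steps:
w = -4 (w = Add(Add(-3, -2), 1) = Add(-5, 1) = -4)
Function('M')(U) = 9 (Function('M')(U) = Add(3, 6) = 9)
Mul(Function('M')(9), Add(Add(-14, Mul(Add(-4, 3), w)), 6)) = Mul(9, Add(Add(-14, Mul(Add(-4, 3), -4)), 6)) = Mul(9, Add(Add(-14, Mul(-1, -4)), 6)) = Mul(9, Add(Add(-14, 4), 6)) = Mul(9, Add(-10, 6)) = Mul(9, -4) = -36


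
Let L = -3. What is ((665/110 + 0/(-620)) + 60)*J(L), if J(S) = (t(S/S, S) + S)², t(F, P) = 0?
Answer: 13077/22 ≈ 594.41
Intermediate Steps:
J(S) = S² (J(S) = (0 + S)² = S²)
((665/110 + 0/(-620)) + 60)*J(L) = ((665/110 + 0/(-620)) + 60)*(-3)² = ((665*(1/110) + 0*(-1/620)) + 60)*9 = ((133/22 + 0) + 60)*9 = (133/22 + 60)*9 = (1453/22)*9 = 13077/22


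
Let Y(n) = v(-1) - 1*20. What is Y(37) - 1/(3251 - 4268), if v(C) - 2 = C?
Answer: -19322/1017 ≈ -18.999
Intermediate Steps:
v(C) = 2 + C
Y(n) = -19 (Y(n) = (2 - 1) - 1*20 = 1 - 20 = -19)
Y(37) - 1/(3251 - 4268) = -19 - 1/(3251 - 4268) = -19 - 1/(-1017) = -19 - 1*(-1/1017) = -19 + 1/1017 = -19322/1017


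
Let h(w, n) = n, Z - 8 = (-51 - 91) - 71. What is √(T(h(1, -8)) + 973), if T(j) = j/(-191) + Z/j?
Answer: √582917866/764 ≈ 31.602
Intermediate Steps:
Z = -205 (Z = 8 + ((-51 - 91) - 71) = 8 + (-142 - 71) = 8 - 213 = -205)
T(j) = -205/j - j/191 (T(j) = j/(-191) - 205/j = j*(-1/191) - 205/j = -j/191 - 205/j = -205/j - j/191)
√(T(h(1, -8)) + 973) = √((-205/(-8) - 1/191*(-8)) + 973) = √((-205*(-⅛) + 8/191) + 973) = √((205/8 + 8/191) + 973) = √(39219/1528 + 973) = √(1525963/1528) = √582917866/764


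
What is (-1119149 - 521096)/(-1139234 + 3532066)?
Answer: -1640245/2392832 ≈ -0.68548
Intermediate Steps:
(-1119149 - 521096)/(-1139234 + 3532066) = -1640245/2392832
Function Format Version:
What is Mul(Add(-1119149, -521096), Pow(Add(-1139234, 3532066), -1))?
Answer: Rational(-1640245, 2392832) ≈ -0.68548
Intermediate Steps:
Mul(Add(-1119149, -521096), Pow(Add(-1139234, 3532066), -1)) = Mul(-1640245, Pow(2392832, -1)) = Mul(-1640245, Rational(1, 2392832)) = Rational(-1640245, 2392832)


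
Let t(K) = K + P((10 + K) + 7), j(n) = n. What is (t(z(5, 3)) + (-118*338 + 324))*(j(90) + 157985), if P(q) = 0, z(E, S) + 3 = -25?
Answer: -6257873100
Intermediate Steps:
z(E, S) = -28 (z(E, S) = -3 - 25 = -28)
t(K) = K (t(K) = K + 0 = K)
(t(z(5, 3)) + (-118*338 + 324))*(j(90) + 157985) = (-28 + (-118*338 + 324))*(90 + 157985) = (-28 + (-39884 + 324))*158075 = (-28 - 39560)*158075 = -39588*158075 = -6257873100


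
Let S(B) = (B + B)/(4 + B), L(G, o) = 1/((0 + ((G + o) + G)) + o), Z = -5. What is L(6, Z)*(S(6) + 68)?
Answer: 173/5 ≈ 34.600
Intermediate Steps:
L(G, o) = 1/(2*G + 2*o) (L(G, o) = 1/((0 + (o + 2*G)) + o) = 1/((o + 2*G) + o) = 1/(2*G + 2*o))
S(B) = 2*B/(4 + B) (S(B) = (2*B)/(4 + B) = 2*B/(4 + B))
L(6, Z)*(S(6) + 68) = (1/(2*(6 - 5)))*(2*6/(4 + 6) + 68) = ((½)/1)*(2*6/10 + 68) = ((½)*1)*(2*6*(⅒) + 68) = (6/5 + 68)/2 = (½)*(346/5) = 173/5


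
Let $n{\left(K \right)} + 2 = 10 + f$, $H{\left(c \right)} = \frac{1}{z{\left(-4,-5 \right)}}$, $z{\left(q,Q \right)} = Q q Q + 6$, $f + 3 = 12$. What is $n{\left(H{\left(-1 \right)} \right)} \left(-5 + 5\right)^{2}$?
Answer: $0$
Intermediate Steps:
$f = 9$ ($f = -3 + 12 = 9$)
$z{\left(q,Q \right)} = 6 + q Q^{2}$ ($z{\left(q,Q \right)} = q Q^{2} + 6 = 6 + q Q^{2}$)
$H{\left(c \right)} = - \frac{1}{94}$ ($H{\left(c \right)} = \frac{1}{6 - 4 \left(-5\right)^{2}} = \frac{1}{6 - 100} = \frac{1}{-94} = - \frac{1}{94}$)
$n{\left(K \right)} = 17$ ($n{\left(K \right)} = -2 + \left(10 + 9\right) = -2 + 19 = 17$)
$n{\left(H{\left(-1 \right)} \right)} \left(-5 + 5\right)^{2} = 17 \left(-5 + 5\right)^{2} = 17 \cdot 0^{2} = 17 \cdot 0 = 0$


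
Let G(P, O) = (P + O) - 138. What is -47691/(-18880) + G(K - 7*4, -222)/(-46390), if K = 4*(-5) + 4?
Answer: 222001301/87584320 ≈ 2.5347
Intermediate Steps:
K = -16 (K = -20 + 4 = -16)
G(P, O) = -138 + O + P (G(P, O) = (O + P) - 138 = -138 + O + P)
-47691/(-18880) + G(K - 7*4, -222)/(-46390) = -47691/(-18880) + (-138 - 222 + (-16 - 7*4))/(-46390) = -47691*(-1/18880) + (-138 - 222 + (-16 - 28))*(-1/46390) = 47691/18880 + (-138 - 222 - 44)*(-1/46390) = 47691/18880 - 404*(-1/46390) = 47691/18880 + 202/23195 = 222001301/87584320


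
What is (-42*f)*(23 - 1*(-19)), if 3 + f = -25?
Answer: 49392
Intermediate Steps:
f = -28 (f = -3 - 25 = -28)
(-42*f)*(23 - 1*(-19)) = (-42*(-28))*(23 - 1*(-19)) = 1176*(23 + 19) = 1176*42 = 49392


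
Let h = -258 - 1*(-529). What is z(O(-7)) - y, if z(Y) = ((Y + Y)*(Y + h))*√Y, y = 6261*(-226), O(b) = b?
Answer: 1414986 - 3696*I*√7 ≈ 1.415e+6 - 9778.7*I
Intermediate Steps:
y = -1414986
h = 271 (h = -258 + 529 = 271)
z(Y) = 2*Y^(3/2)*(271 + Y) (z(Y) = ((Y + Y)*(Y + 271))*√Y = ((2*Y)*(271 + Y))*√Y = (2*Y*(271 + Y))*√Y = 2*Y^(3/2)*(271 + Y))
z(O(-7)) - y = 2*(-7)^(3/2)*(271 - 7) - 1*(-1414986) = 2*(-7*I*√7)*264 + 1414986 = -3696*I*√7 + 1414986 = 1414986 - 3696*I*√7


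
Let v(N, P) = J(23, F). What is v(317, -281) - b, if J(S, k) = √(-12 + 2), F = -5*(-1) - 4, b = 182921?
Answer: -182921 + I*√10 ≈ -1.8292e+5 + 3.1623*I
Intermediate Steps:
F = 1 (F = 5 - 4 = 1)
J(S, k) = I*√10 (J(S, k) = √(-10) = I*√10)
v(N, P) = I*√10
v(317, -281) - b = I*√10 - 1*182921 = I*√10 - 182921 = -182921 + I*√10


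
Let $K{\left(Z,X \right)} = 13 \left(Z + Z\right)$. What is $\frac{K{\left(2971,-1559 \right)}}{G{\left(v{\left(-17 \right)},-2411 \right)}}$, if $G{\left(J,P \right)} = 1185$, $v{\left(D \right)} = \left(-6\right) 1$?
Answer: $\frac{77246}{1185} \approx 65.187$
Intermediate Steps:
$v{\left(D \right)} = -6$
$K{\left(Z,X \right)} = 26 Z$ ($K{\left(Z,X \right)} = 13 \cdot 2 Z = 26 Z$)
$\frac{K{\left(2971,-1559 \right)}}{G{\left(v{\left(-17 \right)},-2411 \right)}} = \frac{26 \cdot 2971}{1185} = 77246 \cdot \frac{1}{1185} = \frac{77246}{1185}$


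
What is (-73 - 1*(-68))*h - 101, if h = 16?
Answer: -181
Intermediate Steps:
(-73 - 1*(-68))*h - 101 = (-73 - 1*(-68))*16 - 101 = (-73 + 68)*16 - 101 = -5*16 - 101 = -80 - 101 = -181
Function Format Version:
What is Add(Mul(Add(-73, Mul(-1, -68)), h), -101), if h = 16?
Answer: -181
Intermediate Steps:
Add(Mul(Add(-73, Mul(-1, -68)), h), -101) = Add(Mul(Add(-73, Mul(-1, -68)), 16), -101) = Add(Mul(Add(-73, 68), 16), -101) = Add(Mul(-5, 16), -101) = Add(-80, -101) = -181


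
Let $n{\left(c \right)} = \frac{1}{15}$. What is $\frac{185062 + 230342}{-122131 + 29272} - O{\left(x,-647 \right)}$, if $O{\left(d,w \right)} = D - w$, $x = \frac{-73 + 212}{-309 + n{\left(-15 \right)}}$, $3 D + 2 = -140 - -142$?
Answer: $- \frac{20165059}{30953} \approx -651.47$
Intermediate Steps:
$n{\left(c \right)} = \frac{1}{15}$
$D = 0$ ($D = - \frac{2}{3} + \frac{-140 - -142}{3} = - \frac{2}{3} + \frac{-140 + 142}{3} = - \frac{2}{3} + \frac{1}{3} \cdot 2 = - \frac{2}{3} + \frac{2}{3} = 0$)
$x = - \frac{2085}{4634}$ ($x = \frac{-73 + 212}{-309 + \frac{1}{15}} = \frac{139}{- \frac{4634}{15}} = 139 \left(- \frac{15}{4634}\right) = - \frac{2085}{4634} \approx -0.44994$)
$O{\left(d,w \right)} = - w$ ($O{\left(d,w \right)} = 0 - w = - w$)
$\frac{185062 + 230342}{-122131 + 29272} - O{\left(x,-647 \right)} = \frac{185062 + 230342}{-122131 + 29272} - \left(-1\right) \left(-647\right) = \frac{415404}{-92859} - 647 = 415404 \left(- \frac{1}{92859}\right) - 647 = - \frac{138468}{30953} - 647 = - \frac{20165059}{30953}$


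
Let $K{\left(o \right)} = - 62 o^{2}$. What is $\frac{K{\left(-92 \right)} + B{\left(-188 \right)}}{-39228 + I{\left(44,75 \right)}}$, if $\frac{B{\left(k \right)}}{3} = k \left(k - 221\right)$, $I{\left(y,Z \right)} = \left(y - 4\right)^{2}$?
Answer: $\frac{73523}{9407} \approx 7.8158$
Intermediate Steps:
$I{\left(y,Z \right)} = \left(-4 + y\right)^{2}$
$B{\left(k \right)} = 3 k \left(-221 + k\right)$ ($B{\left(k \right)} = 3 k \left(k - 221\right) = 3 k \left(-221 + k\right)$)
$\frac{K{\left(-92 \right)} + B{\left(-188 \right)}}{-39228 + I{\left(44,75 \right)}} = \frac{- 62 \left(-92\right)^{2} + 3 \left(-188\right) \left(-221 - 188\right)}{-39228 + \left(-4 + 44\right)^{2}} = \frac{\left(-62\right) 8464 + 3 \left(-188\right) \left(-409\right)}{-39228 + 40^{2}} = \frac{-524768 + 230676}{-39228 + 1600} = - \frac{294092}{-37628} = \left(-294092\right) \left(- \frac{1}{37628}\right) = \frac{73523}{9407}$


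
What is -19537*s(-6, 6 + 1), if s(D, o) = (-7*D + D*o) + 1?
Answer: -19537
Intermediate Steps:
s(D, o) = 1 - 7*D + D*o
-19537*s(-6, 6 + 1) = -19537*(1 - 7*(-6) - 6*(6 + 1)) = -19537*(1 + 42 - 6*7) = -19537*(1 + 42 - 42) = -19537*1 = -19537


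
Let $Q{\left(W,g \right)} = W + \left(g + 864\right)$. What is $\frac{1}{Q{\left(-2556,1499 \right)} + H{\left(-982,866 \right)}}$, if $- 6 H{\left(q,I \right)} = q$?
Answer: $- \frac{3}{88} \approx -0.034091$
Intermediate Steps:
$H{\left(q,I \right)} = - \frac{q}{6}$
$Q{\left(W,g \right)} = 864 + W + g$ ($Q{\left(W,g \right)} = W + \left(864 + g\right) = 864 + W + g$)
$\frac{1}{Q{\left(-2556,1499 \right)} + H{\left(-982,866 \right)}} = \frac{1}{\left(864 - 2556 + 1499\right) - - \frac{491}{3}} = \frac{1}{-193 + \frac{491}{3}} = \frac{1}{- \frac{88}{3}} = - \frac{3}{88}$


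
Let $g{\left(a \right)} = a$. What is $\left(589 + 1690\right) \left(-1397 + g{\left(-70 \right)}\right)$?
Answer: $-3343293$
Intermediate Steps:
$\left(589 + 1690\right) \left(-1397 + g{\left(-70 \right)}\right) = \left(589 + 1690\right) \left(-1397 - 70\right) = 2279 \left(-1467\right) = -3343293$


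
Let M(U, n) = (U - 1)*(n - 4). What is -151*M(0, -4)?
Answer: -1208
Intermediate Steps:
M(U, n) = (-1 + U)*(-4 + n)
-151*M(0, -4) = -151*(4 - 1*(-4) - 4*0 + 0*(-4)) = -151*(4 + 4 + 0 + 0) = -151*8 = -1*1208 = -1208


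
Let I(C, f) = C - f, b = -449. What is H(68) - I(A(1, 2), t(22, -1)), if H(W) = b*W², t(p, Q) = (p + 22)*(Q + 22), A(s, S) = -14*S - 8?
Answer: -2075216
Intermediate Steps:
A(s, S) = -8 - 14*S
t(p, Q) = (22 + Q)*(22 + p) (t(p, Q) = (22 + p)*(22 + Q) = (22 + Q)*(22 + p))
H(W) = -449*W²
H(68) - I(A(1, 2), t(22, -1)) = -449*68² - ((-8 - 14*2) - (484 + 22*(-1) + 22*22 - 1*22)) = -449*4624 - ((-8 - 28) - (484 - 22 + 484 - 22)) = -2076176 - (-36 - 1*924) = -2076176 - (-36 - 924) = -2076176 - 1*(-960) = -2076176 + 960 = -2075216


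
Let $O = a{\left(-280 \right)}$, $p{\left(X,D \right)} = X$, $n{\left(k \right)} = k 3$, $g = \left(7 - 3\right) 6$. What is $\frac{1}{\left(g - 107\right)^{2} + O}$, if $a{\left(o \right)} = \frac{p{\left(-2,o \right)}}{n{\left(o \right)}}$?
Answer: $\frac{420}{2893381} \approx 0.00014516$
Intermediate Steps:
$g = 24$ ($g = 4 \cdot 6 = 24$)
$n{\left(k \right)} = 3 k$
$a{\left(o \right)} = - \frac{2}{3 o}$
$O = \frac{1}{420}$ ($O = - \frac{2}{3 \left(-280\right)} = \left(- \frac{2}{3}\right) \left(- \frac{1}{280}\right) = \frac{1}{420} \approx 0.002381$)
$\frac{1}{\left(g - 107\right)^{2} + O} = \frac{1}{\left(24 - 107\right)^{2} + \frac{1}{420}} = \frac{1}{\left(-83\right)^{2} + \frac{1}{420}} = \frac{1}{6889 + \frac{1}{420}} = \frac{1}{\frac{2893381}{420}} = \frac{420}{2893381}$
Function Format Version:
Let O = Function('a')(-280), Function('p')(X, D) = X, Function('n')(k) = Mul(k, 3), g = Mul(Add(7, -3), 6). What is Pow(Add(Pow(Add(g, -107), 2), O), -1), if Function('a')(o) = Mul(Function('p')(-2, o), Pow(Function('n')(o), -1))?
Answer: Rational(420, 2893381) ≈ 0.00014516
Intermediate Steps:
g = 24 (g = Mul(4, 6) = 24)
Function('n')(k) = Mul(3, k)
Function('a')(o) = Mul(Rational(-2, 3), Pow(o, -1)) (Function('a')(o) = Mul(-2, Pow(Mul(3, o), -1)) = Mul(-2, Mul(Rational(1, 3), Pow(o, -1))) = Mul(Rational(-2, 3), Pow(o, -1)))
O = Rational(1, 420) (O = Mul(Rational(-2, 3), Pow(-280, -1)) = Mul(Rational(-2, 3), Rational(-1, 280)) = Rational(1, 420) ≈ 0.0023810)
Pow(Add(Pow(Add(g, -107), 2), O), -1) = Pow(Add(Pow(Add(24, -107), 2), Rational(1, 420)), -1) = Pow(Add(Pow(-83, 2), Rational(1, 420)), -1) = Pow(Add(6889, Rational(1, 420)), -1) = Pow(Rational(2893381, 420), -1) = Rational(420, 2893381)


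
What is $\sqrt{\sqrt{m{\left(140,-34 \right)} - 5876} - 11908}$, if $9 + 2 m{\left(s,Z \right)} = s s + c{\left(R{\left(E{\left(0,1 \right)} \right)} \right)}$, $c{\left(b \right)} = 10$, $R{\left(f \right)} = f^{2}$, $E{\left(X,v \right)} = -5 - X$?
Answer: $\frac{\sqrt{-47632 + 2 \sqrt{15698}}}{2} \approx 108.84 i$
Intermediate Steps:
$m{\left(s,Z \right)} = \frac{1}{2} + \frac{s^{2}}{2}$ ($m{\left(s,Z \right)} = - \frac{9}{2} + \frac{s s + 10}{2} = - \frac{9}{2} + \frac{s^{2} + 10}{2} = - \frac{9}{2} + \frac{10 + s^{2}}{2} = - \frac{9}{2} + \left(5 + \frac{s^{2}}{2}\right) = \frac{1}{2} + \frac{s^{2}}{2}$)
$\sqrt{\sqrt{m{\left(140,-34 \right)} - 5876} - 11908} = \sqrt{\sqrt{\left(\frac{1}{2} + \frac{140^{2}}{2}\right) - 5876} - 11908} = \sqrt{\sqrt{\left(\frac{1}{2} + \frac{1}{2} \cdot 19600\right) - 5876} - 11908} = \sqrt{\sqrt{\left(\frac{1}{2} + 9800\right) - 5876} - 11908} = \sqrt{\sqrt{\frac{19601}{2} - 5876} - 11908} = \sqrt{\sqrt{\frac{7849}{2}} - 11908} = \sqrt{\frac{\sqrt{15698}}{2} - 11908} = \sqrt{-11908 + \frac{\sqrt{15698}}{2}}$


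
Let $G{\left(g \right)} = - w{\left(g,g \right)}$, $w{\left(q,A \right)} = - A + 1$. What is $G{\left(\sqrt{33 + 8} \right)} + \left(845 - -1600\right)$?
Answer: $2444 + \sqrt{41} \approx 2450.4$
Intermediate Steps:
$w{\left(q,A \right)} = 1 - A$
$G{\left(g \right)} = -1 + g$ ($G{\left(g \right)} = - (1 - g) = -1 + g$)
$G{\left(\sqrt{33 + 8} \right)} + \left(845 - -1600\right) = \left(-1 + \sqrt{33 + 8}\right) + \left(845 - -1600\right) = \left(-1 + \sqrt{41}\right) + \left(845 + 1600\right) = \left(-1 + \sqrt{41}\right) + 2445 = 2444 + \sqrt{41}$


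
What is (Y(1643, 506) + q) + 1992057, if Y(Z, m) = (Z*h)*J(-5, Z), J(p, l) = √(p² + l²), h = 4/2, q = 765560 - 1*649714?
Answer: 2107903 + 3286*√2699474 ≈ 7.5068e+6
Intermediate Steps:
q = 115846 (q = 765560 - 649714 = 115846)
h = 2 (h = 4*(½) = 2)
J(p, l) = √(l² + p²)
Y(Z, m) = 2*Z*√(25 + Z²) (Y(Z, m) = (Z*2)*√(Z² + (-5)²) = (2*Z)*√(Z² + 25) = (2*Z)*√(25 + Z²) = 2*Z*√(25 + Z²))
(Y(1643, 506) + q) + 1992057 = (2*1643*√(25 + 1643²) + 115846) + 1992057 = (2*1643*√(25 + 2699449) + 115846) + 1992057 = (2*1643*√2699474 + 115846) + 1992057 = (3286*√2699474 + 115846) + 1992057 = (115846 + 3286*√2699474) + 1992057 = 2107903 + 3286*√2699474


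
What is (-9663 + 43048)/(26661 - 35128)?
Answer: -33385/8467 ≈ -3.9430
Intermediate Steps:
(-9663 + 43048)/(26661 - 35128) = 33385/(-8467) = 33385*(-1/8467) = -33385/8467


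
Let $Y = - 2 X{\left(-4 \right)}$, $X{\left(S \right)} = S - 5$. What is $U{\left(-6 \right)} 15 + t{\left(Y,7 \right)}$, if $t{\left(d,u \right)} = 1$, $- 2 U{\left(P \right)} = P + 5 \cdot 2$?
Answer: $-29$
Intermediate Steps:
$U{\left(P \right)} = -5 - \frac{P}{2}$ ($U{\left(P \right)} = - \frac{P + 5 \cdot 2}{2} = - \frac{P + 10}{2} = - \frac{10 + P}{2} = -5 - \frac{P}{2}$)
$X{\left(S \right)} = -5 + S$ ($X{\left(S \right)} = S - 5 = -5 + S$)
$Y = 18$ ($Y = - 2 \left(-5 - 4\right) = \left(-2\right) \left(-9\right) = 18$)
$U{\left(-6 \right)} 15 + t{\left(Y,7 \right)} = \left(-5 - -3\right) 15 + 1 = \left(-5 + 3\right) 15 + 1 = \left(-2\right) 15 + 1 = -30 + 1 = -29$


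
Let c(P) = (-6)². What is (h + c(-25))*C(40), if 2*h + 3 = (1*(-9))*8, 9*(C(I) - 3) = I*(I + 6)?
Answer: -1867/6 ≈ -311.17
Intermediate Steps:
c(P) = 36
C(I) = 3 + I*(6 + I)/9 (C(I) = 3 + (I*(I + 6))/9 = 3 + (I*(6 + I))/9 = 3 + I*(6 + I)/9)
h = -75/2 (h = -3/2 + ((1*(-9))*8)/2 = -3/2 + (-9*8)/2 = -3/2 + (½)*(-72) = -3/2 - 36 = -75/2 ≈ -37.500)
(h + c(-25))*C(40) = (-75/2 + 36)*(3 + (⅑)*40² + (⅔)*40) = -3*(3 + (⅑)*1600 + 80/3)/2 = -3*(3 + 1600/9 + 80/3)/2 = -3/2*1867/9 = -1867/6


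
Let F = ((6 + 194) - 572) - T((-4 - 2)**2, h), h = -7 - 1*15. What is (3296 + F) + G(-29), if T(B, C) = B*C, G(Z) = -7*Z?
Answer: 3919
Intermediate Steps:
h = -22 (h = -7 - 15 = -22)
F = 420 (F = ((6 + 194) - 572) - (-4 - 2)**2*(-22) = (200 - 572) - (-6)**2*(-22) = -372 - 36*(-22) = -372 - 1*(-792) = -372 + 792 = 420)
(3296 + F) + G(-29) = (3296 + 420) - 7*(-29) = 3716 + 203 = 3919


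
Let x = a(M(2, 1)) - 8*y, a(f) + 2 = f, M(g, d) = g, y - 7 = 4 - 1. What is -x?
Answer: 80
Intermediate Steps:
y = 10 (y = 7 + (4 - 1) = 7 + 3 = 10)
a(f) = -2 + f
x = -80 (x = (-2 + 2) - 8*10 = 0 - 80 = -80)
-x = -1*(-80) = 80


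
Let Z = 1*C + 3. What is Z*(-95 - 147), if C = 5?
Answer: -1936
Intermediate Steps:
Z = 8 (Z = 1*5 + 3 = 5 + 3 = 8)
Z*(-95 - 147) = 8*(-95 - 147) = 8*(-242) = -1936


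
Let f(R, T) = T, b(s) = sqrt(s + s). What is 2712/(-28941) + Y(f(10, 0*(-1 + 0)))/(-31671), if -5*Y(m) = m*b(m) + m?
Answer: -904/9647 ≈ -0.093708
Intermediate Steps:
b(s) = sqrt(2)*sqrt(s) (b(s) = sqrt(2*s) = sqrt(2)*sqrt(s))
Y(m) = -m/5 - sqrt(2)*m**(3/2)/5 (Y(m) = -(m*(sqrt(2)*sqrt(m)) + m)/5 = -(sqrt(2)*m**(3/2) + m)/5 = -(m + sqrt(2)*m**(3/2))/5 = -m/5 - sqrt(2)*m**(3/2)/5)
2712/(-28941) + Y(f(10, 0*(-1 + 0)))/(-31671) = 2712/(-28941) + (-0*(-1 + 0) - sqrt(2)*(0*(-1 + 0))**(3/2)/5)/(-31671) = 2712*(-1/28941) + (-0*(-1) - sqrt(2)*(0*(-1))**(3/2)/5)*(-1/31671) = -904/9647 + (-1/5*0 - sqrt(2)*0**(3/2)/5)*(-1/31671) = -904/9647 + (0 - 1/5*sqrt(2)*0)*(-1/31671) = -904/9647 + (0 + 0)*(-1/31671) = -904/9647 + 0*(-1/31671) = -904/9647 + 0 = -904/9647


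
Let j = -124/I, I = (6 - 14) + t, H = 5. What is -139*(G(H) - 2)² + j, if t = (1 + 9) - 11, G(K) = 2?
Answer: 124/9 ≈ 13.778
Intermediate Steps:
t = -1 (t = 10 - 11 = -1)
I = -9 (I = (6 - 14) - 1 = -8 - 1 = -9)
j = 124/9 (j = -124/(-9) = -124*(-⅑) = 124/9 ≈ 13.778)
-139*(G(H) - 2)² + j = -139*(2 - 2)² + 124/9 = -139*0² + 124/9 = -139*0 + 124/9 = 0 + 124/9 = 124/9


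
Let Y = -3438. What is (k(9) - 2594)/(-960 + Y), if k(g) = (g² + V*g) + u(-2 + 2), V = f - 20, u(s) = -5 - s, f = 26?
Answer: 1232/2199 ≈ 0.56026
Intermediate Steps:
V = 6 (V = 26 - 20 = 6)
k(g) = -5 + g² + 6*g (k(g) = (g² + 6*g) + (-5 - (-2 + 2)) = (g² + 6*g) + (-5 - 1*0) = (g² + 6*g) + (-5 + 0) = (g² + 6*g) - 5 = -5 + g² + 6*g)
(k(9) - 2594)/(-960 + Y) = ((-5 + 9² + 6*9) - 2594)/(-960 - 3438) = ((-5 + 81 + 54) - 2594)/(-4398) = (130 - 2594)*(-1/4398) = -2464*(-1/4398) = 1232/2199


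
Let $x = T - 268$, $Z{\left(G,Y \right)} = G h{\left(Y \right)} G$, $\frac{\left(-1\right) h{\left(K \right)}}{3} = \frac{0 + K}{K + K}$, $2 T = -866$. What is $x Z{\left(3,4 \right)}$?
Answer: $\frac{18927}{2} \approx 9463.5$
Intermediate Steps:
$T = -433$ ($T = \frac{1}{2} \left(-866\right) = -433$)
$h{\left(K \right)} = - \frac{3}{2}$ ($h{\left(K \right)} = - 3 \frac{0 + K}{K + K} = - 3 \frac{K}{2 K} = - 3 K \frac{1}{2 K} = \left(-3\right) \frac{1}{2} = - \frac{3}{2}$)
$Z{\left(G,Y \right)} = - \frac{3 G^{2}}{2}$ ($Z{\left(G,Y \right)} = G \left(- \frac{3}{2}\right) G = - \frac{3 G}{2} G = - \frac{3 G^{2}}{2}$)
$x = -701$ ($x = -433 - 268 = -701$)
$x Z{\left(3,4 \right)} = - 701 \left(- \frac{3 \cdot 3^{2}}{2}\right) = - 701 \left(\left(- \frac{3}{2}\right) 9\right) = \left(-701\right) \left(- \frac{27}{2}\right) = \frac{18927}{2}$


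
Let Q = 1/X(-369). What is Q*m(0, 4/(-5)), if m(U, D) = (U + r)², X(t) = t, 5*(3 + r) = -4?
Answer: -361/9225 ≈ -0.039133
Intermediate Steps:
r = -19/5 (r = -3 + (⅕)*(-4) = -3 - ⅘ = -19/5 ≈ -3.8000)
m(U, D) = (-19/5 + U)² (m(U, D) = (U - 19/5)² = (-19/5 + U)²)
Q = -1/369 (Q = 1/(-369) = -1/369 ≈ -0.0027100)
Q*m(0, 4/(-5)) = -(-19 + 5*0)²/9225 = -(-19 + 0)²/9225 = -(-19)²/9225 = -361/9225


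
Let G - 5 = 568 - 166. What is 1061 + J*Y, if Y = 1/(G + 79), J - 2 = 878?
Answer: 258263/243 ≈ 1062.8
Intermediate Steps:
J = 880 (J = 2 + 878 = 880)
G = 407 (G = 5 + (568 - 166) = 5 + 402 = 407)
Y = 1/486 (Y = 1/(407 + 79) = 1/486 ≈ 0.0020576)
1061 + J*Y = 1061 + 880*(1/486) = 1061 + 440/243 = 258263/243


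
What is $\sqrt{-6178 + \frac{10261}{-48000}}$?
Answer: $\frac{29 i \sqrt{10578630}}{1200} \approx 78.602 i$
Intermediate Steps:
$\sqrt{-6178 + \frac{10261}{-48000}} = \sqrt{-6178 + 10261 \left(- \frac{1}{48000}\right)} = \sqrt{-6178 - \frac{10261}{48000}} = \sqrt{- \frac{296554261}{48000}} = \frac{29 i \sqrt{10578630}}{1200}$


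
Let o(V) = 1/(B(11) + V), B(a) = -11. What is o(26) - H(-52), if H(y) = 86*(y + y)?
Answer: 134161/15 ≈ 8944.1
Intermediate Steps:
H(y) = 172*y (H(y) = 86*(2*y) = 172*y)
o(V) = 1/(-11 + V)
o(26) - H(-52) = 1/(-11 + 26) - 172*(-52) = 1/15 - 1*(-8944) = 1/15 + 8944 = 134161/15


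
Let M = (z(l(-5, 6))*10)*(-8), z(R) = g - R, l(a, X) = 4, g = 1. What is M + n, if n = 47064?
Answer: 47304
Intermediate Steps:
z(R) = 1 - R
M = 240 (M = ((1 - 1*4)*10)*(-8) = ((1 - 4)*10)*(-8) = -3*10*(-8) = -30*(-8) = 240)
M + n = 240 + 47064 = 47304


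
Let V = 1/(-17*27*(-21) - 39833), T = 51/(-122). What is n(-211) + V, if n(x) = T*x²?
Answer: -17139405224/920917 ≈ -18611.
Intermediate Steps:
T = -51/122 (T = 51*(-1/122) = -51/122 ≈ -0.41803)
n(x) = -51*x²/122
V = -1/30194 (V = 1/(-459*(-21) - 39833) = 1/(9639 - 39833) = 1/(-30194) = -1/30194 ≈ -3.3119e-5)
n(-211) + V = -51/122*(-211)² - 1/30194 = -51/122*44521 - 1/30194 = -2270571/122 - 1/30194 = -17139405224/920917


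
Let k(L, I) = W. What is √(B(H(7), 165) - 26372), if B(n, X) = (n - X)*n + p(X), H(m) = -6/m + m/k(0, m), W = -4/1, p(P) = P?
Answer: I*√20203699/28 ≈ 160.53*I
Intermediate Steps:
W = -4 (W = -4*1 = -4)
k(L, I) = -4
H(m) = -6/m - m/4 (H(m) = -6/m + m/(-4) = -6/m + m*(-¼) = -6/m - m/4)
B(n, X) = X + n*(n - X) (B(n, X) = (n - X)*n + X = n*(n - X) + X = X + n*(n - X))
√(B(H(7), 165) - 26372) = √((165 + (-6/7 - ¼*7)² - 1*165*(-6/7 - ¼*7)) - 26372) = √((165 + (-6*⅐ - 7/4)² - 1*165*(-6*⅐ - 7/4)) - 26372) = √((165 + (-6/7 - 7/4)² - 1*165*(-6/7 - 7/4)) - 26372) = √((165 + (-73/28)² - 1*165*(-73/28)) - 26372) = √((165 + 5329/784 + 12045/28) - 26372) = √(471949/784 - 26372) = √(-20203699/784) = I*√20203699/28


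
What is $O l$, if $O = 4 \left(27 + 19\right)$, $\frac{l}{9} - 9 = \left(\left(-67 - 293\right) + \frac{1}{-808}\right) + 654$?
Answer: $\frac{50678361}{101} \approx 5.0177 \cdot 10^{5}$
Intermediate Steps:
$l = \frac{2203407}{808}$ ($l = 81 + 9 \left(\left(\left(-67 - 293\right) + \frac{1}{-808}\right) + 654\right) = 81 + 9 \left(\left(-360 - \frac{1}{808}\right) + 654\right) = 81 + 9 \left(- \frac{290881}{808} + 654\right) = 81 + 9 \cdot \frac{237551}{808} = 81 + \frac{2137959}{808} = \frac{2203407}{808} \approx 2727.0$)
$O = 184$ ($O = 4 \cdot 46 = 184$)
$O l = 184 \cdot \frac{2203407}{808} = \frac{50678361}{101}$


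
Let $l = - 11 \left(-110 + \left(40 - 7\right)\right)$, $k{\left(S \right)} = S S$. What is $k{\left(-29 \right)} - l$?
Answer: $-6$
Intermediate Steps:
$k{\left(S \right)} = S^{2}$
$l = 847$ ($l = - 11 \left(-110 + \left(40 - 7\right)\right) = - 11 \left(-110 + 33\right) = \left(-11\right) \left(-77\right) = 847$)
$k{\left(-29 \right)} - l = \left(-29\right)^{2} - 847 = 841 - 847 = -6$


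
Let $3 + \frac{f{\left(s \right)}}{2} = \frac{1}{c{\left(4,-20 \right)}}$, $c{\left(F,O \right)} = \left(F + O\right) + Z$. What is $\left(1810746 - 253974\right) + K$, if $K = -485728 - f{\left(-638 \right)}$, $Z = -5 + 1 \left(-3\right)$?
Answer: $\frac{12852601}{12} \approx 1.0711 \cdot 10^{6}$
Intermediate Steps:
$Z = -8$ ($Z = -5 - 3 = -8$)
$c{\left(F,O \right)} = -8 + F + O$ ($c{\left(F,O \right)} = \left(F + O\right) - 8 = -8 + F + O$)
$f{\left(s \right)} = - \frac{73}{12}$ ($f{\left(s \right)} = -6 + \frac{2}{-8 + 4 - 20} = -6 + \frac{2}{-24} = -6 + 2 \left(- \frac{1}{24}\right) = -6 - \frac{1}{12} = - \frac{73}{12}$)
$K = - \frac{5828663}{12}$ ($K = -485728 - - \frac{73}{12} = -485728 + \frac{73}{12} = - \frac{5828663}{12} \approx -4.8572 \cdot 10^{5}$)
$\left(1810746 - 253974\right) + K = \left(1810746 - 253974\right) - \frac{5828663}{12} = 1556772 - \frac{5828663}{12} = \frac{12852601}{12}$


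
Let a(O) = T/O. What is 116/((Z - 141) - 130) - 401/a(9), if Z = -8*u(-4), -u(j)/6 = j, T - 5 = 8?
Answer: -1672475/6019 ≈ -277.87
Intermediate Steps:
T = 13 (T = 5 + 8 = 13)
u(j) = -6*j
Z = -192 (Z = -(-48)*(-4) = -8*24 = -192)
a(O) = 13/O
116/((Z - 141) - 130) - 401/a(9) = 116/((-192 - 141) - 130) - 401/(13/9) = 116/(-333 - 130) - 401/(13*(1/9)) = 116/(-463) - 401/13/9 = 116*(-1/463) - 401*9/13 = -116/463 - 3609/13 = -1672475/6019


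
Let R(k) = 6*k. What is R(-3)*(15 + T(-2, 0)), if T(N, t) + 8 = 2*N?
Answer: -54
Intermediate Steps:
T(N, t) = -8 + 2*N
R(-3)*(15 + T(-2, 0)) = (6*(-3))*(15 + (-8 + 2*(-2))) = -18*(15 + (-8 - 4)) = -18*(15 - 12) = -18*3 = -54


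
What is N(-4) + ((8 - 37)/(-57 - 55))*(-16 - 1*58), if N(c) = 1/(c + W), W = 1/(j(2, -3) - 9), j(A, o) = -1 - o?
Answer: -31509/1624 ≈ -19.402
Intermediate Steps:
W = -⅐ (W = 1/((-1 - 1*(-3)) - 9) = 1/((-1 + 3) - 9) = 1/(2 - 9) = 1/(-7) = -⅐ ≈ -0.14286)
N(c) = 1/(-⅐ + c) (N(c) = 1/(c - ⅐) = 1/(-⅐ + c))
N(-4) + ((8 - 37)/(-57 - 55))*(-16 - 1*58) = 7/(-1 + 7*(-4)) + ((8 - 37)/(-57 - 55))*(-16 - 1*58) = 7/(-1 - 28) + (-29/(-112))*(-16 - 58) = 7/(-29) - 29*(-1/112)*(-74) = 7*(-1/29) + (29/112)*(-74) = -7/29 - 1073/56 = -31509/1624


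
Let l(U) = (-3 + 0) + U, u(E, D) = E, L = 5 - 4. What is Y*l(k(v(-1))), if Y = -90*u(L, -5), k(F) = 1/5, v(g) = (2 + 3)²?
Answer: 252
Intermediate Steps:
L = 1
v(g) = 25 (v(g) = 5² = 25)
k(F) = ⅕
l(U) = -3 + U
Y = -90 (Y = -90*1 = -90)
Y*l(k(v(-1))) = -90*(-3 + ⅕) = -90*(-14/5) = 252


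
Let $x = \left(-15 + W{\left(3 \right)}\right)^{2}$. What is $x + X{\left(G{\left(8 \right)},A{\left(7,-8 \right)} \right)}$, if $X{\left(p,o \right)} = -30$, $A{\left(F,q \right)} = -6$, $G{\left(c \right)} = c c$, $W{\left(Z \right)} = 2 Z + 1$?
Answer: $34$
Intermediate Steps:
$W{\left(Z \right)} = 1 + 2 Z$
$G{\left(c \right)} = c^{2}$
$x = 64$ ($x = \left(-15 + \left(1 + 2 \cdot 3\right)\right)^{2} = \left(-15 + \left(1 + 6\right)\right)^{2} = \left(-15 + 7\right)^{2} = \left(-8\right)^{2} = 64$)
$x + X{\left(G{\left(8 \right)},A{\left(7,-8 \right)} \right)} = 64 - 30 = 34$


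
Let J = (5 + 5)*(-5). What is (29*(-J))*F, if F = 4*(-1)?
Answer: -5800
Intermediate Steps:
J = -50 (J = 10*(-5) = -50)
F = -4
(29*(-J))*F = (29*(-1*(-50)))*(-4) = (29*50)*(-4) = 1450*(-4) = -5800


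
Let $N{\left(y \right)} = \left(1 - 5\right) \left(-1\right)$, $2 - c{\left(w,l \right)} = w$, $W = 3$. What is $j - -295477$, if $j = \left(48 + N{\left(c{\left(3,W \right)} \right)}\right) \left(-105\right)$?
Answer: $290017$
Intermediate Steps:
$c{\left(w,l \right)} = 2 - w$
$N{\left(y \right)} = 4$ ($N{\left(y \right)} = \left(-4\right) \left(-1\right) = 4$)
$j = -5460$ ($j = \left(48 + 4\right) \left(-105\right) = 52 \left(-105\right) = -5460$)
$j - -295477 = -5460 - -295477 = -5460 + 295477 = 290017$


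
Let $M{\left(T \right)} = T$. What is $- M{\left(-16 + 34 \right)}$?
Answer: $-18$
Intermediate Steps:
$- M{\left(-16 + 34 \right)} = - (-16 + 34) = \left(-1\right) 18 = -18$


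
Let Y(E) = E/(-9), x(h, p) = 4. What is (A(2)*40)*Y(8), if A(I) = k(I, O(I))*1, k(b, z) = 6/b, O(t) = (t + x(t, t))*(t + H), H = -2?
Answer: -320/3 ≈ -106.67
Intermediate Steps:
O(t) = (-2 + t)*(4 + t) (O(t) = (t + 4)*(t - 2) = (4 + t)*(-2 + t) = (-2 + t)*(4 + t))
Y(E) = -E/9 (Y(E) = E*(-⅑) = -E/9)
A(I) = 6/I (A(I) = (6/I)*1 = 6/I)
(A(2)*40)*Y(8) = ((6/2)*40)*(-⅑*8) = ((6*(½))*40)*(-8/9) = (3*40)*(-8/9) = 120*(-8/9) = -320/3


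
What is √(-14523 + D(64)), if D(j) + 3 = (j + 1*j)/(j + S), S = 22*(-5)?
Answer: I*√7685726/23 ≈ 120.54*I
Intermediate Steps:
S = -110
D(j) = -3 + 2*j/(-110 + j) (D(j) = -3 + (j + 1*j)/(j - 110) = -3 + (j + j)/(-110 + j) = -3 + (2*j)/(-110 + j) = -3 + 2*j/(-110 + j))
√(-14523 + D(64)) = √(-14523 + (330 - 1*64)/(-110 + 64)) = √(-14523 + (330 - 64)/(-46)) = √(-14523 - 1/46*266) = √(-14523 - 133/23) = √(-334162/23) = I*√7685726/23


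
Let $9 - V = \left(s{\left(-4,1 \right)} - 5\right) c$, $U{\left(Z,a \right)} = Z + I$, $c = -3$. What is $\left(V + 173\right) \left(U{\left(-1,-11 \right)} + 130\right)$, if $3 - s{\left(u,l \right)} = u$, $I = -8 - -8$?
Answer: $24252$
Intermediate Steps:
$I = 0$ ($I = -8 + 8 = 0$)
$s{\left(u,l \right)} = 3 - u$
$U{\left(Z,a \right)} = Z$ ($U{\left(Z,a \right)} = Z + 0 = Z$)
$V = 15$ ($V = 9 - \left(\left(3 - -4\right) - 5\right) \left(-3\right) = 9 - \left(\left(3 + 4\right) - 5\right) \left(-3\right) = 9 - \left(7 - 5\right) \left(-3\right) = 9 - 2 \left(-3\right) = 9 - -6 = 9 + 6 = 15$)
$\left(V + 173\right) \left(U{\left(-1,-11 \right)} + 130\right) = \left(15 + 173\right) \left(-1 + 130\right) = 188 \cdot 129 = 24252$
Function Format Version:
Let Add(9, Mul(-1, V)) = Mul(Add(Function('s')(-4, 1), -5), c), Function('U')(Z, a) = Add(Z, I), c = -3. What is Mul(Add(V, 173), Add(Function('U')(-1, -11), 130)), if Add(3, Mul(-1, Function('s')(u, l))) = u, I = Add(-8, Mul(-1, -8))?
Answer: 24252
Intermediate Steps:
I = 0 (I = Add(-8, 8) = 0)
Function('s')(u, l) = Add(3, Mul(-1, u))
Function('U')(Z, a) = Z (Function('U')(Z, a) = Add(Z, 0) = Z)
V = 15 (V = Add(9, Mul(-1, Mul(Add(Add(3, Mul(-1, -4)), -5), -3))) = Add(9, Mul(-1, Mul(Add(Add(3, 4), -5), -3))) = Add(9, Mul(-1, Mul(Add(7, -5), -3))) = Add(9, Mul(-1, Mul(2, -3))) = Add(9, Mul(-1, -6)) = Add(9, 6) = 15)
Mul(Add(V, 173), Add(Function('U')(-1, -11), 130)) = Mul(Add(15, 173), Add(-1, 130)) = Mul(188, 129) = 24252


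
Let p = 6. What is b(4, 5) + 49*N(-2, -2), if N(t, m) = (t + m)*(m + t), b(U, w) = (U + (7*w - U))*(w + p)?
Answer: 1169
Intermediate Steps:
b(U, w) = 7*w*(6 + w) (b(U, w) = (U + (7*w - U))*(w + 6) = (U + (-U + 7*w))*(6 + w) = (7*w)*(6 + w) = 7*w*(6 + w))
N(t, m) = (m + t)**2 (N(t, m) = (m + t)*(m + t) = (m + t)**2)
b(4, 5) + 49*N(-2, -2) = 7*5*(6 + 5) + 49*(-2 - 2)**2 = 7*5*11 + 49*(-4)**2 = 385 + 49*16 = 385 + 784 = 1169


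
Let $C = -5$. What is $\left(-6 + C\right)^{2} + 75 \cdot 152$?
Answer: $11521$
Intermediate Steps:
$\left(-6 + C\right)^{2} + 75 \cdot 152 = \left(-6 - 5\right)^{2} + 75 \cdot 152 = \left(-11\right)^{2} + 11400 = 121 + 11400 = 11521$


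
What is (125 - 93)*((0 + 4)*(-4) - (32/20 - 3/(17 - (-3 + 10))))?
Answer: -2768/5 ≈ -553.60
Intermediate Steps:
(125 - 93)*((0 + 4)*(-4) - (32/20 - 3/(17 - (-3 + 10)))) = 32*(4*(-4) - (32*(1/20) - 3/(17 - 1*7))) = 32*(-16 - (8/5 - 3/(17 - 7))) = 32*(-16 - (8/5 - 3/10)) = 32*(-16 - 1*13/10) = 32*(-16 - 13/10) = 32*(-173/10) = -2768/5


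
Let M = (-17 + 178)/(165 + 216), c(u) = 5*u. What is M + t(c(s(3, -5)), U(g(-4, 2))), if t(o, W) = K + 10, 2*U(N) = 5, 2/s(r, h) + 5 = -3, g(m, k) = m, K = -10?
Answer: 161/381 ≈ 0.42257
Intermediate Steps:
s(r, h) = -¼ (s(r, h) = 2/(-5 - 3) = 2/(-8) = 2*(-⅛) = -¼)
U(N) = 5/2 (U(N) = (½)*5 = 5/2)
t(o, W) = 0 (t(o, W) = -10 + 10 = 0)
M = 161/381 ≈ 0.42257
M + t(c(s(3, -5)), U(g(-4, 2))) = 161/381 + 0 = 161/381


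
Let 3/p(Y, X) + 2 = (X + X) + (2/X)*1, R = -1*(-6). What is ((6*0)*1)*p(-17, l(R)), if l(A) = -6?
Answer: 0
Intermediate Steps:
R = 6
p(Y, X) = 3/(-2 + 2*X + 2/X) (p(Y, X) = 3/(-2 + ((X + X) + (2/X)*1)) = 3/(-2 + (2*X + 2/X)) = 3/(-2 + 2*X + 2/X))
((6*0)*1)*p(-17, l(R)) = ((6*0)*1)*((3/2)*(-6)/(1 + (-6)² - 1*(-6))) = (0*1)*((3/2)*(-6)/(1 + 36 + 6)) = 0*((3/2)*(-6)/43) = 0*((3/2)*(-6)*(1/43)) = 0*(-9/43) = 0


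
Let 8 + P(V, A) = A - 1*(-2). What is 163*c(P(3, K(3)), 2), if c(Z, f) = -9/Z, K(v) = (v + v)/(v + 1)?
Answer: 326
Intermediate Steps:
K(v) = 2*v/(1 + v) (K(v) = (2*v)/(1 + v) = 2*v/(1 + v))
P(V, A) = -6 + A (P(V, A) = -8 + (A - 1*(-2)) = -8 + (A + 2) = -8 + (2 + A) = -6 + A)
163*c(P(3, K(3)), 2) = 163*(-9/(-6 + 2*3/(1 + 3))) = 163*(-9/(-6 + 2*3/4)) = 163*(-9/(-6 + 2*3*(¼))) = 163*(-9/(-6 + 3/2)) = 163*(-9/(-9/2)) = 163*(-9*(-2/9)) = 163*2 = 326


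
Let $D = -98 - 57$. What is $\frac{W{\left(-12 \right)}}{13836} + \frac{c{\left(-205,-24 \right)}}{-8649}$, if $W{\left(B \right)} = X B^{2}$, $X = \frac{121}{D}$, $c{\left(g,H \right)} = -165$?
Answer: $\frac{182039}{16620495} \approx 0.010953$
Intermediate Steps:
$D = -155$ ($D = -98 - 57 = -155$)
$X = - \frac{121}{155}$ ($X = \frac{121}{-155} = 121 \left(- \frac{1}{155}\right) = - \frac{121}{155} \approx -0.78065$)
$W{\left(B \right)} = - \frac{121 B^{2}}{155}$
$\frac{W{\left(-12 \right)}}{13836} + \frac{c{\left(-205,-24 \right)}}{-8649} = \frac{\left(- \frac{121}{155}\right) \left(-12\right)^{2}}{13836} - \frac{165}{-8649} = \left(- \frac{121}{155}\right) 144 \cdot \frac{1}{13836} - - \frac{55}{2883} = \left(- \frac{17424}{155}\right) \frac{1}{13836} + \frac{55}{2883} = - \frac{1452}{178715} + \frac{55}{2883} = \frac{182039}{16620495}$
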